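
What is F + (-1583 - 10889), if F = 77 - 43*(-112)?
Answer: -7579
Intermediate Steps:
F = 4893 (F = 77 + 4816 = 4893)
F + (-1583 - 10889) = 4893 + (-1583 - 10889) = 4893 - 12472 = -7579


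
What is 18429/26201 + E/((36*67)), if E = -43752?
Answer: -91824617/5266401 ≈ -17.436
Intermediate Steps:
18429/26201 + E/((36*67)) = 18429/26201 - 43752/(36*67) = 18429*(1/26201) - 43752/2412 = 18429/26201 - 43752*1/2412 = 18429/26201 - 3646/201 = -91824617/5266401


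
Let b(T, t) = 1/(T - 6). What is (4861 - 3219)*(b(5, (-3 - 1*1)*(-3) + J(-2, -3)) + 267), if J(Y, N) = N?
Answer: 436772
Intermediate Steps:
b(T, t) = 1/(-6 + T)
(4861 - 3219)*(b(5, (-3 - 1*1)*(-3) + J(-2, -3)) + 267) = (4861 - 3219)*(1/(-6 + 5) + 267) = 1642*(1/(-1) + 267) = 1642*(-1 + 267) = 1642*266 = 436772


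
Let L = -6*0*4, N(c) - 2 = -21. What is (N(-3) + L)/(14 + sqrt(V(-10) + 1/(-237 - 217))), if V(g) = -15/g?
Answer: -30191/22076 + 19*sqrt(19295)/22076 ≈ -1.2480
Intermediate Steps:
N(c) = -19 (N(c) = 2 - 21 = -19)
L = 0 (L = 0*4 = 0)
(N(-3) + L)/(14 + sqrt(V(-10) + 1/(-237 - 217))) = (-19 + 0)/(14 + sqrt(-15/(-10) + 1/(-237 - 217))) = -19/(14 + sqrt(-15*(-1/10) + 1/(-454))) = -19/(14 + sqrt(3/2 - 1/454)) = -19/(14 + sqrt(340/227)) = -19/(14 + 2*sqrt(19295)/227)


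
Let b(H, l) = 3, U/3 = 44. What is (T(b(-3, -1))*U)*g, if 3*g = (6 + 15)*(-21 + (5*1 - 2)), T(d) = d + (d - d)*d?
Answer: -49896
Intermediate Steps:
U = 132 (U = 3*44 = 132)
T(d) = d (T(d) = d + 0*d = d + 0 = d)
g = -126 (g = ((6 + 15)*(-21 + (5*1 - 2)))/3 = (21*(-21 + (5 - 2)))/3 = (21*(-21 + 3))/3 = (21*(-18))/3 = (1/3)*(-378) = -126)
(T(b(-3, -1))*U)*g = (3*132)*(-126) = 396*(-126) = -49896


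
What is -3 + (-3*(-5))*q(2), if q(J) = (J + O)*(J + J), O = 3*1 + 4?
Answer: 537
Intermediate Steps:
O = 7 (O = 3 + 4 = 7)
q(J) = 2*J*(7 + J) (q(J) = (J + 7)*(J + J) = (7 + J)*(2*J) = 2*J*(7 + J))
-3 + (-3*(-5))*q(2) = -3 + (-3*(-5))*(2*2*(7 + 2)) = -3 + 15*(2*2*9) = -3 + 15*36 = -3 + 540 = 537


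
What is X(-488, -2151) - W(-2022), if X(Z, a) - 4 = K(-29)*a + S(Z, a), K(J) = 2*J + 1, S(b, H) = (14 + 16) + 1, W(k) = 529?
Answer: 122113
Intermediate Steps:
S(b, H) = 31 (S(b, H) = 30 + 1 = 31)
K(J) = 1 + 2*J
X(Z, a) = 35 - 57*a (X(Z, a) = 4 + ((1 + 2*(-29))*a + 31) = 4 + ((1 - 58)*a + 31) = 4 + (-57*a + 31) = 4 + (31 - 57*a) = 35 - 57*a)
X(-488, -2151) - W(-2022) = (35 - 57*(-2151)) - 1*529 = (35 + 122607) - 529 = 122642 - 529 = 122113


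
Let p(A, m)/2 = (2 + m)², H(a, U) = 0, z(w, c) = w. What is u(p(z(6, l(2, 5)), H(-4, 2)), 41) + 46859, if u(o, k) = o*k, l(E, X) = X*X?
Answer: 47187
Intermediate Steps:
l(E, X) = X²
p(A, m) = 2*(2 + m)²
u(o, k) = k*o
u(p(z(6, l(2, 5)), H(-4, 2)), 41) + 46859 = 41*(2*(2 + 0)²) + 46859 = 41*(2*2²) + 46859 = 41*(2*4) + 46859 = 41*8 + 46859 = 328 + 46859 = 47187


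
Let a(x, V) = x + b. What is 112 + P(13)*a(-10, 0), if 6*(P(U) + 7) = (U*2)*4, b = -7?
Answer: -191/3 ≈ -63.667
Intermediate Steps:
P(U) = -7 + 4*U/3 (P(U) = -7 + ((U*2)*4)/6 = -7 + ((2*U)*4)/6 = -7 + (8*U)/6 = -7 + 4*U/3)
a(x, V) = -7 + x (a(x, V) = x - 7 = -7 + x)
112 + P(13)*a(-10, 0) = 112 + (-7 + (4/3)*13)*(-7 - 10) = 112 + (-7 + 52/3)*(-17) = 112 + (31/3)*(-17) = 112 - 527/3 = -191/3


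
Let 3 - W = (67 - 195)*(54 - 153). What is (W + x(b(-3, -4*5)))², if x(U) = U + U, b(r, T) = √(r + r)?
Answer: 160503537 - 50676*I*√6 ≈ 1.605e+8 - 1.2413e+5*I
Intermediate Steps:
b(r, T) = √2*√r (b(r, T) = √(2*r) = √2*√r)
W = -12669 (W = 3 - (67 - 195)*(54 - 153) = 3 - (-128)*(-99) = 3 - 1*12672 = 3 - 12672 = -12669)
x(U) = 2*U
(W + x(b(-3, -4*5)))² = (-12669 + 2*(√2*√(-3)))² = (-12669 + 2*(√2*(I*√3)))² = (-12669 + 2*(I*√6))² = (-12669 + 2*I*√6)²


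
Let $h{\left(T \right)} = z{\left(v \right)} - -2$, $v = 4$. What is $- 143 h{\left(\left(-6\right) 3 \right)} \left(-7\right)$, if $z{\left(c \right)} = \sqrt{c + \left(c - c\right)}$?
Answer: $4004$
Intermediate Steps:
$z{\left(c \right)} = \sqrt{c}$ ($z{\left(c \right)} = \sqrt{c + 0} = \sqrt{c}$)
$h{\left(T \right)} = 4$ ($h{\left(T \right)} = \sqrt{4} - -2 = 2 + 2 = 4$)
$- 143 h{\left(\left(-6\right) 3 \right)} \left(-7\right) = \left(-143\right) 4 \left(-7\right) = \left(-572\right) \left(-7\right) = 4004$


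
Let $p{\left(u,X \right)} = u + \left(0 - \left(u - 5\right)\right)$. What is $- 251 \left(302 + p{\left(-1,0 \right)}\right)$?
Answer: $-77057$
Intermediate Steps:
$p{\left(u,X \right)} = 5$ ($p{\left(u,X \right)} = u + \left(0 - \left(-5 + u\right)\right) = u - \left(-5 + u\right) = 5$)
$- 251 \left(302 + p{\left(-1,0 \right)}\right) = - 251 \left(302 + 5\right) = \left(-251\right) 307 = -77057$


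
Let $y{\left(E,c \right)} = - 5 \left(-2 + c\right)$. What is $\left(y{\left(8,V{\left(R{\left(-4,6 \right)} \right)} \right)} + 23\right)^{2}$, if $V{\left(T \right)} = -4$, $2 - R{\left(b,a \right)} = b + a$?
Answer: $2809$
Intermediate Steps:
$R{\left(b,a \right)} = 2 - a - b$ ($R{\left(b,a \right)} = 2 - \left(b + a\right) = 2 - \left(a + b\right) = 2 - a - b$)
$y{\left(E,c \right)} = 10 - 5 c$
$\left(y{\left(8,V{\left(R{\left(-4,6 \right)} \right)} \right)} + 23\right)^{2} = \left(\left(10 - -20\right) + 23\right)^{2} = \left(\left(10 + 20\right) + 23\right)^{2} = \left(30 + 23\right)^{2} = 53^{2} = 2809$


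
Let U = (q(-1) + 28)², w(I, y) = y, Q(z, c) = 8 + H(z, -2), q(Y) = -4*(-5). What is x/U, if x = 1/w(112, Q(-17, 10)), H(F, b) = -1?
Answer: 1/16128 ≈ 6.2004e-5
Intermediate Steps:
q(Y) = 20
Q(z, c) = 7 (Q(z, c) = 8 - 1 = 7)
x = ⅐ (x = 1/7 = ⅐ ≈ 0.14286)
U = 2304 (U = (20 + 28)² = 48² = 2304)
x/U = (⅐)/2304 = (⅐)*(1/2304) = 1/16128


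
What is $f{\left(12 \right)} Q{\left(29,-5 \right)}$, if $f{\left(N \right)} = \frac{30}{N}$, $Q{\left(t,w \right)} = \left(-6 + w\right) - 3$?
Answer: $-35$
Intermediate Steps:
$Q{\left(t,w \right)} = -9 + w$
$f{\left(12 \right)} Q{\left(29,-5 \right)} = \frac{30}{12} \left(-9 - 5\right) = 30 \cdot \frac{1}{12} \left(-14\right) = \frac{5}{2} \left(-14\right) = -35$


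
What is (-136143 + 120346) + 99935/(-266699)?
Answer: -4213144038/266699 ≈ -15797.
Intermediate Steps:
(-136143 + 120346) + 99935/(-266699) = -15797 + 99935*(-1/266699) = -15797 - 99935/266699 = -4213144038/266699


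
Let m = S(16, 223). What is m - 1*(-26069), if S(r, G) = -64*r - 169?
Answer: 24876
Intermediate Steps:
S(r, G) = -169 - 64*r
m = -1193 (m = -169 - 64*16 = -169 - 1024 = -1193)
m - 1*(-26069) = -1193 - 1*(-26069) = -1193 + 26069 = 24876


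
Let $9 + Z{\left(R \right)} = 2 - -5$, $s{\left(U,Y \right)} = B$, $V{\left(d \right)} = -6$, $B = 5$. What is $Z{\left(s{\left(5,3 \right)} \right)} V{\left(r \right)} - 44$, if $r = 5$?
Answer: $-32$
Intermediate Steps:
$s{\left(U,Y \right)} = 5$
$Z{\left(R \right)} = -2$ ($Z{\left(R \right)} = -9 + \left(2 - -5\right) = -9 + \left(2 + 5\right) = -9 + 7 = -2$)
$Z{\left(s{\left(5,3 \right)} \right)} V{\left(r \right)} - 44 = \left(-2\right) \left(-6\right) - 44 = 12 - 44 = -32$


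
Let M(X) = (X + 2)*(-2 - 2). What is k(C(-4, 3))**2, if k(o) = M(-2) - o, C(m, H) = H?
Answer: 9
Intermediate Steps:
M(X) = -8 - 4*X (M(X) = (2 + X)*(-4) = -8 - 4*X)
k(o) = -o (k(o) = (-8 - 4*(-2)) - o = (-8 + 8) - o = 0 - o = -o)
k(C(-4, 3))**2 = (-1*3)**2 = (-3)**2 = 9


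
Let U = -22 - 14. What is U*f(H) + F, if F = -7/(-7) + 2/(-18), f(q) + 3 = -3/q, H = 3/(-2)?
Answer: 332/9 ≈ 36.889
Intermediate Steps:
H = -3/2 (H = 3*(-½) = -3/2 ≈ -1.5000)
f(q) = -3 - 3/q
F = 8/9 (F = -7*(-⅐) + 2*(-1/18) = 1 - ⅑ = 8/9 ≈ 0.88889)
U = -36
U*f(H) + F = -36*(-3 - 3/(-3/2)) + 8/9 = -36*(-3 - 3*(-⅔)) + 8/9 = -36*(-3 + 2) + 8/9 = -36*(-1) + 8/9 = 36 + 8/9 = 332/9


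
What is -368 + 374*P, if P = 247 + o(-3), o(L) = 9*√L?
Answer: 92010 + 3366*I*√3 ≈ 92010.0 + 5830.1*I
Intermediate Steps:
P = 247 + 9*I*√3 (P = 247 + 9*√(-3) = 247 + 9*(I*√3) = 247 + 9*I*√3 ≈ 247.0 + 15.588*I)
-368 + 374*P = -368 + 374*(247 + 9*I*√3) = -368 + (92378 + 3366*I*√3) = 92010 + 3366*I*√3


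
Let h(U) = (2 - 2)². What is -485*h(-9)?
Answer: 0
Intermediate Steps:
h(U) = 0 (h(U) = 0² = 0)
-485*h(-9) = -485*0 = 0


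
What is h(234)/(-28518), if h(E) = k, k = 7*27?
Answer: -9/1358 ≈ -0.0066274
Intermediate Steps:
k = 189
h(E) = 189
h(234)/(-28518) = 189/(-28518) = 189*(-1/28518) = -9/1358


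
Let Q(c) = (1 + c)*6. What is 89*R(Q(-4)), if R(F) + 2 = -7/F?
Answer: -2581/18 ≈ -143.39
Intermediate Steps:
Q(c) = 6 + 6*c
R(F) = -2 - 7/F
89*R(Q(-4)) = 89*(-2 - 7/(6 + 6*(-4))) = 89*(-2 - 7/(6 - 24)) = 89*(-2 - 7/(-18)) = 89*(-2 - 7*(-1/18)) = 89*(-2 + 7/18) = 89*(-29/18) = -2581/18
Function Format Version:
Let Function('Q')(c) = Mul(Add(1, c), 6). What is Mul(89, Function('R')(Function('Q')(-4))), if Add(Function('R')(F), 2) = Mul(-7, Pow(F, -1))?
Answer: Rational(-2581, 18) ≈ -143.39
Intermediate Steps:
Function('Q')(c) = Add(6, Mul(6, c))
Function('R')(F) = Add(-2, Mul(-7, Pow(F, -1)))
Mul(89, Function('R')(Function('Q')(-4))) = Mul(89, Add(-2, Mul(-7, Pow(Add(6, Mul(6, -4)), -1)))) = Mul(89, Add(-2, Mul(-7, Pow(Add(6, -24), -1)))) = Mul(89, Add(-2, Mul(-7, Pow(-18, -1)))) = Mul(89, Add(-2, Mul(-7, Rational(-1, 18)))) = Mul(89, Add(-2, Rational(7, 18))) = Mul(89, Rational(-29, 18)) = Rational(-2581, 18)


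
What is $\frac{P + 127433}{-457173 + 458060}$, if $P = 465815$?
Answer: $\frac{593248}{887} \approx 668.83$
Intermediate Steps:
$\frac{P + 127433}{-457173 + 458060} = \frac{465815 + 127433}{-457173 + 458060} = \frac{593248}{887}$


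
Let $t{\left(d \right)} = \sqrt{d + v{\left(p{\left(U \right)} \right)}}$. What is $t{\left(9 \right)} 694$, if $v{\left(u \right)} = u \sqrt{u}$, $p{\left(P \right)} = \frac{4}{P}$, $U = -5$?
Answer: $\frac{694 \sqrt{225 - 8 i \sqrt{5}}}{5} \approx 2083.6 - 82.699 i$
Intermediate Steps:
$v{\left(u \right)} = u^{\frac{3}{2}}$
$t{\left(d \right)} = \sqrt{d - \frac{8 i \sqrt{5}}{25}}$ ($t{\left(d \right)} = \sqrt{d + \left(\frac{4}{-5}\right)^{\frac{3}{2}}} = \sqrt{d + \left(4 \left(- \frac{1}{5}\right)\right)^{\frac{3}{2}}} = \sqrt{d + \left(- \frac{4}{5}\right)^{\frac{3}{2}}} = \sqrt{d - \frac{8 i \sqrt{5}}{25}}$)
$t{\left(9 \right)} 694 = \frac{\sqrt{25 \cdot 9 - 8 i \sqrt{5}}}{5} \cdot 694 = \frac{\sqrt{225 - 8 i \sqrt{5}}}{5} \cdot 694 = \frac{694 \sqrt{225 - 8 i \sqrt{5}}}{5}$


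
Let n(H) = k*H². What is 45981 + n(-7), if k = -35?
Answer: 44266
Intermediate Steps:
n(H) = -35*H²
45981 + n(-7) = 45981 - 35*(-7)² = 45981 - 35*49 = 45981 - 1715 = 44266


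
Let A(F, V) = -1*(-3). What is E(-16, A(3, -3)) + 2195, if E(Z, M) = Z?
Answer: 2179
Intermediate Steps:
A(F, V) = 3
E(-16, A(3, -3)) + 2195 = -16 + 2195 = 2179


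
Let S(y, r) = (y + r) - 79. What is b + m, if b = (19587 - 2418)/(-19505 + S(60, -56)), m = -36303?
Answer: -710829909/19580 ≈ -36304.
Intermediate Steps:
S(y, r) = -79 + r + y (S(y, r) = (r + y) - 79 = -79 + r + y)
b = -17169/19580 (b = (19587 - 2418)/(-19505 + (-79 - 56 + 60)) = 17169/(-19505 - 75) = 17169/(-19580) = 17169*(-1/19580) = -17169/19580 ≈ -0.87686)
b + m = -17169/19580 - 36303 = -710829909/19580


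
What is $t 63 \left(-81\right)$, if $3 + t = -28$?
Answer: $158193$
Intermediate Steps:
$t = -31$ ($t = -3 - 28 = -31$)
$t 63 \left(-81\right) = \left(-31\right) 63 \left(-81\right) = \left(-1953\right) \left(-81\right) = 158193$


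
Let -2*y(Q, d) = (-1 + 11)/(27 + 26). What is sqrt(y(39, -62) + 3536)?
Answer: sqrt(9932359)/53 ≈ 59.464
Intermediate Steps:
y(Q, d) = -5/53 (y(Q, d) = -(-1 + 11)/(2*(27 + 26)) = -5/53)
sqrt(y(39, -62) + 3536) = sqrt(-5/53 + 3536) = sqrt(187403/53) = sqrt(9932359)/53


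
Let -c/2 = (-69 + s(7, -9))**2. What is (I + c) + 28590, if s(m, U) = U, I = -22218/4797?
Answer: 26251372/1599 ≈ 16417.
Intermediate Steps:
I = -7406/1599 (I = -22218*1/4797 = -7406/1599 ≈ -4.6316)
c = -12168 (c = -2*(-69 - 9)**2 = -2*(-78)**2 = -2*6084 = -12168)
(I + c) + 28590 = (-7406/1599 - 12168) + 28590 = -19464038/1599 + 28590 = 26251372/1599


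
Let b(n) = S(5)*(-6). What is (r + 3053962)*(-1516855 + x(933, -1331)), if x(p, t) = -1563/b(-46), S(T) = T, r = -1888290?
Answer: -8840473350244/5 ≈ -1.7681e+12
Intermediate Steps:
b(n) = -30 (b(n) = 5*(-6) = -30)
x(p, t) = 521/10 (x(p, t) = -1563/(-30) = -1563*(-1/30) = 521/10)
(r + 3053962)*(-1516855 + x(933, -1331)) = (-1888290 + 3053962)*(-1516855 + 521/10) = 1165672*(-15168029/10) = -8840473350244/5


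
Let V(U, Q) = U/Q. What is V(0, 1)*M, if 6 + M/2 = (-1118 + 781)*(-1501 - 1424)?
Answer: 0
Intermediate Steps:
M = 1971438 (M = -12 + 2*((-1118 + 781)*(-1501 - 1424)) = -12 + 2*(-337*(-2925)) = -12 + 2*985725 = -12 + 1971450 = 1971438)
V(0, 1)*M = (0/1)*1971438 = (0*1)*1971438 = 0*1971438 = 0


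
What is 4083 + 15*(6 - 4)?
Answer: 4113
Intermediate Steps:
4083 + 15*(6 - 4) = 4083 + 15*2 = 4083 + 30 = 4113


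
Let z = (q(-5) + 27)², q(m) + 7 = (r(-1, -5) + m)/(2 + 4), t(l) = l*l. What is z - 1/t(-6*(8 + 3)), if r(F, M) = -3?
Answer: 168647/484 ≈ 348.44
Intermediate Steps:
t(l) = l²
q(m) = -15/2 + m/6 (q(m) = -7 + (-3 + m)/(2 + 4) = -7 + (-3 + m)/6 = -7 + (-3 + m)*(⅙) = -7 + (-½ + m/6) = -15/2 + m/6)
z = 3136/9 (z = ((-15/2 + (⅙)*(-5)) + 27)² = ((-15/2 - ⅚) + 27)² = (-25/3 + 27)² = (56/3)² = 3136/9 ≈ 348.44)
z - 1/t(-6*(8 + 3)) = 3136/9 - 1/((-6*(8 + 3))²) = 3136/9 - 1/((-6*11)²) = 3136/9 - 1/((-66)²) = 3136/9 - 1/4356 = 168647/484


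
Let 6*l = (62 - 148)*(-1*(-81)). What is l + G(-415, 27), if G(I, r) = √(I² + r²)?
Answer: -1161 + √172954 ≈ -745.12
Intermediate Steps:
l = -1161 (l = ((62 - 148)*(-1*(-81)))/6 = (-86*81)/6 = (⅙)*(-6966) = -1161)
l + G(-415, 27) = -1161 + √((-415)² + 27²) = -1161 + √(172225 + 729) = -1161 + √172954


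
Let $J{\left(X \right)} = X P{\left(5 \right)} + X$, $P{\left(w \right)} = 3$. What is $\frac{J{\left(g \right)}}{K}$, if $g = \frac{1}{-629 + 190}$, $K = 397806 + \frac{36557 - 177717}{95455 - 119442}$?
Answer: $- \frac{47974}{2094537853199} \approx -2.2904 \cdot 10^{-8}$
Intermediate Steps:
$K = \frac{9542313682}{23987}$ ($K = 397806 - \frac{141160}{-23987} = 397806 - - \frac{141160}{23987} = 397806 + \frac{141160}{23987} = \frac{9542313682}{23987} \approx 3.9781 \cdot 10^{5}$)
$g = - \frac{1}{439}$ ($g = \frac{1}{-439} = - \frac{1}{439} \approx -0.0022779$)
$J{\left(X \right)} = 4 X$ ($J{\left(X \right)} = X 3 + X = 3 X + X = 4 X$)
$\frac{J{\left(g \right)}}{K} = \frac{4 \left(- \frac{1}{439}\right)}{\frac{9542313682}{23987}} = \left(- \frac{4}{439}\right) \frac{23987}{9542313682} = - \frac{47974}{2094537853199}$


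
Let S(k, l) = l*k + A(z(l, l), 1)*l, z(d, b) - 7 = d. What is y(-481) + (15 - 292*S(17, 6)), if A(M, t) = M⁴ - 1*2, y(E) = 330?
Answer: -50064807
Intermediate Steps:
z(d, b) = 7 + d
A(M, t) = -2 + M⁴ (A(M, t) = M⁴ - 2 = -2 + M⁴)
S(k, l) = k*l + l*(-2 + (7 + l)⁴) (S(k, l) = l*k + (-2 + (7 + l)⁴)*l = k*l + l*(-2 + (7 + l)⁴))
y(-481) + (15 - 292*S(17, 6)) = 330 + (15 - 1752*(-2 + 17 + (7 + 6)⁴)) = 330 + (15 - 1752*(-2 + 17 + 13⁴)) = 330 + (15 - 1752*(-2 + 17 + 28561)) = 330 + (15 - 1752*28576) = 330 + (15 - 292*171456) = 330 + (15 - 50065152) = 330 - 50065137 = -50064807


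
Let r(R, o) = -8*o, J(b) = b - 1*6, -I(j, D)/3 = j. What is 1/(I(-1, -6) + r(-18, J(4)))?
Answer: 1/19 ≈ 0.052632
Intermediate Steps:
I(j, D) = -3*j
J(b) = -6 + b (J(b) = b - 6 = -6 + b)
1/(I(-1, -6) + r(-18, J(4))) = 1/(-3*(-1) - 8*(-6 + 4)) = 1/(3 - 8*(-2)) = 1/(3 + 16) = 1/19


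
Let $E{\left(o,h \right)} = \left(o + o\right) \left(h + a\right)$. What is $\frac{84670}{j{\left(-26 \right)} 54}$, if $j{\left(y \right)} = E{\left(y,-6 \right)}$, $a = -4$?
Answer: $\frac{8467}{2808} \approx 3.0153$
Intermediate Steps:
$E{\left(o,h \right)} = 2 o \left(-4 + h\right)$ ($E{\left(o,h \right)} = \left(o + o\right) \left(h - 4\right) = 2 o \left(-4 + h\right)$)
$j{\left(y \right)} = - 20 y$ ($j{\left(y \right)} = 2 y \left(-4 - 6\right) = 2 y \left(-10\right) = - 20 y$)
$\frac{84670}{j{\left(-26 \right)} 54} = \frac{84670}{\left(-20\right) \left(-26\right) 54} = \frac{84670}{520 \cdot 54} = \frac{84670}{28080} = 84670 \cdot \frac{1}{28080} = \frac{8467}{2808}$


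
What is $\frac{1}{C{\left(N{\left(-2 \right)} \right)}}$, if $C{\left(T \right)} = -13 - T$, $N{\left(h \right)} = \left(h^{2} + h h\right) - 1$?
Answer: $- \frac{1}{20} \approx -0.05$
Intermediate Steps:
$N{\left(h \right)} = -1 + 2 h^{2}$ ($N{\left(h \right)} = \left(h^{2} + h^{2}\right) - 1 = 2 h^{2} - 1 = -1 + 2 h^{2}$)
$\frac{1}{C{\left(N{\left(-2 \right)} \right)}} = \frac{1}{-13 - \left(-1 + 2 \left(-2\right)^{2}\right)} = \frac{1}{-13 - \left(-1 + 2 \cdot 4\right)} = \frac{1}{-13 - \left(-1 + 8\right)} = \frac{1}{-13 - 7} = \frac{1}{-20} = - \frac{1}{20}$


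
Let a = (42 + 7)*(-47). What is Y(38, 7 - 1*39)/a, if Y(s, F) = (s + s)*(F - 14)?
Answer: 3496/2303 ≈ 1.5180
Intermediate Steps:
Y(s, F) = 2*s*(-14 + F) (Y(s, F) = (2*s)*(-14 + F) = 2*s*(-14 + F))
a = -2303 (a = 49*(-47) = -2303)
Y(38, 7 - 1*39)/a = (2*38*(-14 + (7 - 1*39)))/(-2303) = (2*38*(-14 + (7 - 39)))*(-1/2303) = (2*38*(-14 - 32))*(-1/2303) = (2*38*(-46))*(-1/2303) = -3496*(-1/2303) = 3496/2303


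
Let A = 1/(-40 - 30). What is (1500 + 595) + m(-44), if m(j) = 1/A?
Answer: 2025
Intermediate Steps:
A = -1/70 (A = 1/(-70) = -1/70 ≈ -0.014286)
m(j) = -70 (m(j) = 1/(-1/70) = -70)
(1500 + 595) + m(-44) = (1500 + 595) - 70 = 2095 - 70 = 2025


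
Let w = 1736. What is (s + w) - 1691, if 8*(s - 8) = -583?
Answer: -159/8 ≈ -19.875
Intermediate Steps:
s = -519/8 (s = 8 + (1/8)*(-583) = 8 - 583/8 = -519/8 ≈ -64.875)
(s + w) - 1691 = (-519/8 + 1736) - 1691 = 13369/8 - 1691 = -159/8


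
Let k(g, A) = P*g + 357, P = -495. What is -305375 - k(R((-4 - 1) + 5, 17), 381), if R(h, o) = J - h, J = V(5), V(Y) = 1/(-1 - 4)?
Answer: -305831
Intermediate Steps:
V(Y) = -⅕ (V(Y) = 1/(-5) = -⅕)
J = -⅕ ≈ -0.20000
R(h, o) = -⅕ - h
k(g, A) = 357 - 495*g (k(g, A) = -495*g + 357 = 357 - 495*g)
-305375 - k(R((-4 - 1) + 5, 17), 381) = -305375 - (357 - 495*(-⅕ - ((-4 - 1) + 5))) = -305375 - (357 - 495*(-⅕ - (-5 + 5))) = -305375 - (357 - 495*(-⅕ - 1*0)) = -305375 - (357 - 495*(-⅕ + 0)) = -305375 - (357 - 495*(-⅕)) = -305375 - (357 + 99) = -305375 - 1*456 = -305375 - 456 = -305831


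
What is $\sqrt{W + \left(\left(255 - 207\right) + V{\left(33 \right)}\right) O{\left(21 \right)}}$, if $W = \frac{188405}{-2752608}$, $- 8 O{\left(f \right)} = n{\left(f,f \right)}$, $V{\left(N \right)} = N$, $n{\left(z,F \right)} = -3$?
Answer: $\frac{\sqrt{14351764874394}}{688152} \approx 5.5051$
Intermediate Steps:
$O{\left(f \right)} = \frac{3}{8}$ ($O{\left(f \right)} = \left(- \frac{1}{8}\right) \left(-3\right) = \frac{3}{8}$)
$W = - \frac{188405}{2752608}$ ($W = 188405 \left(- \frac{1}{2752608}\right) = - \frac{188405}{2752608} \approx -0.068446$)
$\sqrt{W + \left(\left(255 - 207\right) + V{\left(33 \right)}\right) O{\left(21 \right)}} = \sqrt{- \frac{188405}{2752608} + \left(\left(255 - 207\right) + 33\right) \frac{3}{8}} = \sqrt{- \frac{188405}{2752608} + \left(48 + 33\right) \frac{3}{8}} = \sqrt{- \frac{188405}{2752608} + 81 \cdot \frac{3}{8}} = \sqrt{- \frac{188405}{2752608} + \frac{243}{8}} = \sqrt{\frac{83422063}{2752608}} = \frac{\sqrt{14351764874394}}{688152}$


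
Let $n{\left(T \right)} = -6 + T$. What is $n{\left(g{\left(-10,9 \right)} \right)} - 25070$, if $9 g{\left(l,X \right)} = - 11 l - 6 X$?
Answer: $- \frac{225628}{9} \approx -25070.0$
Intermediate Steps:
$g{\left(l,X \right)} = - \frac{11 l}{9} - \frac{2 X}{3}$ ($g{\left(l,X \right)} = \frac{- 11 l - 6 X}{9} = - \frac{11 l}{9} - \frac{2 X}{3}$)
$n{\left(g{\left(-10,9 \right)} \right)} - 25070 = \left(-6 - - \frac{56}{9}\right) - 25070 = \left(-6 + \left(\frac{110}{9} - 6\right)\right) - 25070 = \left(-6 + \frac{56}{9}\right) - 25070 = \frac{2}{9} - 25070 = - \frac{225628}{9}$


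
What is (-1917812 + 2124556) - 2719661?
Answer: -2512917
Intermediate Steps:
(-1917812 + 2124556) - 2719661 = 206744 - 2719661 = -2512917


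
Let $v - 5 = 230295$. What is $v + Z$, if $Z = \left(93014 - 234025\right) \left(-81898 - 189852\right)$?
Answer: $38319969550$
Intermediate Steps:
$v = 230300$ ($v = 5 + 230295 = 230300$)
$Z = 38319739250$ ($Z = \left(-141011\right) \left(-271750\right) = 38319739250$)
$v + Z = 230300 + 38319739250 = 38319969550$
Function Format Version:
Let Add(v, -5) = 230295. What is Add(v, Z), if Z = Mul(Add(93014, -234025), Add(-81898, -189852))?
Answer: 38319969550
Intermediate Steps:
v = 230300 (v = Add(5, 230295) = 230300)
Z = 38319739250 (Z = Mul(-141011, -271750) = 38319739250)
Add(v, Z) = Add(230300, 38319739250) = 38319969550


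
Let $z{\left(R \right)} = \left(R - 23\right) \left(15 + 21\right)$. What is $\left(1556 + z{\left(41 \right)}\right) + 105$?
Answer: $2309$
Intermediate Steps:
$z{\left(R \right)} = -828 + 36 R$ ($z{\left(R \right)} = \left(-23 + R\right) 36 = -828 + 36 R$)
$\left(1556 + z{\left(41 \right)}\right) + 105 = \left(1556 + \left(-828 + 36 \cdot 41\right)\right) + 105 = \left(1556 + \left(-828 + 1476\right)\right) + 105 = \left(1556 + 648\right) + 105 = 2204 + 105 = 2309$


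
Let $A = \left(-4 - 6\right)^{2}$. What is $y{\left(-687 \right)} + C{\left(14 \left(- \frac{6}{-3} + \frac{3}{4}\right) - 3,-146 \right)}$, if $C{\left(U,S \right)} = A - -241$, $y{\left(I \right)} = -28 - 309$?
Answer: $4$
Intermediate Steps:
$A = 100$ ($A = \left(-10\right)^{2} = 100$)
$y{\left(I \right)} = -337$
$C{\left(U,S \right)} = 341$ ($C{\left(U,S \right)} = 100 - -241 = 100 + 241 = 341$)
$y{\left(-687 \right)} + C{\left(14 \left(- \frac{6}{-3} + \frac{3}{4}\right) - 3,-146 \right)} = -337 + 341 = 4$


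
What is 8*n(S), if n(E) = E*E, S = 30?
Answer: 7200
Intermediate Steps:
n(E) = E²
8*n(S) = 8*30² = 8*900 = 7200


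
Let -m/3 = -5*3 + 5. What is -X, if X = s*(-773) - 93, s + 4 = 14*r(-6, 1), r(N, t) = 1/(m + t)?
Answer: -82147/31 ≈ -2649.9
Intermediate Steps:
m = 30 (m = -3*(-5*3 + 5) = -3*(-15 + 5) = -3*(-10) = 30)
r(N, t) = 1/(30 + t)
s = -110/31 (s = -4 + 14/(30 + 1) = -4 + 14/31 = -110/31 ≈ -3.5484)
X = 82147/31 (X = -110/31*(-773) - 93 = 85030/31 - 93 = 82147/31 ≈ 2649.9)
-X = -1*82147/31 = -82147/31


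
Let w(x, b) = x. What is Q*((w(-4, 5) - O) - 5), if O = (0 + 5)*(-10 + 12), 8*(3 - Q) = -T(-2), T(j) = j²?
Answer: -133/2 ≈ -66.500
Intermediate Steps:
Q = 7/2 (Q = 3 - (-1)*(-2)²/8 = 3 - (-1)*4/8 = 3 - ⅛*(-4) = 3 + ½ = 7/2 ≈ 3.5000)
O = 10 (O = 5*2 = 10)
Q*((w(-4, 5) - O) - 5) = 7*((-4 - 1*10) - 5)/2 = 7*((-4 - 10) - 5)/2 = 7*(-14 - 5)/2 = (7/2)*(-19) = -133/2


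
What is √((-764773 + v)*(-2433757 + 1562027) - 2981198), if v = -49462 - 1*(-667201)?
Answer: √128170967622 ≈ 3.5801e+5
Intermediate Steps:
v = 617739 (v = -49462 + 667201 = 617739)
√((-764773 + v)*(-2433757 + 1562027) - 2981198) = √((-764773 + 617739)*(-2433757 + 1562027) - 2981198) = √(-147034*(-871730) - 2981198) = √(128173948820 - 2981198) = √128170967622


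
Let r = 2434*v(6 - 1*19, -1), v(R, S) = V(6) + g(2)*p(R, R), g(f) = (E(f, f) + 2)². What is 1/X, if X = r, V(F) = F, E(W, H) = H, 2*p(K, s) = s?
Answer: -1/238532 ≈ -4.1923e-6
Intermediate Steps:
p(K, s) = s/2
g(f) = (2 + f)² (g(f) = (f + 2)² = (2 + f)²)
v(R, S) = 6 + 8*R (v(R, S) = 6 + (2 + 2)²*(R/2) = 6 + 4²*(R/2) = 6 + 16*(R/2) = 6 + 8*R)
r = -238532 (r = 2434*(6 + 8*(6 - 1*19)) = 2434*(6 + 8*(6 - 19)) = 2434*(6 + 8*(-13)) = 2434*(6 - 104) = 2434*(-98) = -238532)
X = -238532
1/X = 1/(-238532) = -1/238532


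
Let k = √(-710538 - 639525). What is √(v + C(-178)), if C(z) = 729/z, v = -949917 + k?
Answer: √(-30097299990 + 95052*I*√150007)/178 ≈ 0.59608 + 974.64*I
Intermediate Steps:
k = 3*I*√150007 (k = √(-1350063) = 3*I*√150007 ≈ 1161.9*I)
v = -949917 + 3*I*√150007 ≈ -9.4992e+5 + 1161.9*I
√(v + C(-178)) = √((-949917 + 3*I*√150007) + 729/(-178)) = √((-949917 + 3*I*√150007) + 729*(-1/178)) = √((-949917 + 3*I*√150007) - 729/178) = √(-169085955/178 + 3*I*√150007)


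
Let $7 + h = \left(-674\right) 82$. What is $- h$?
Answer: $55275$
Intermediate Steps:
$h = -55275$ ($h = -7 - 55268 = -55275$)
$- h = \left(-1\right) \left(-55275\right) = 55275$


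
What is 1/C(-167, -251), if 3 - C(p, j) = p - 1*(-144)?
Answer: 1/26 ≈ 0.038462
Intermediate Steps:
C(p, j) = -141 - p (C(p, j) = 3 - (p - 1*(-144)) = 3 - (p + 144) = 3 - (144 + p) = 3 + (-144 - p) = -141 - p)
1/C(-167, -251) = 1/(-141 - 1*(-167)) = 1/(-141 + 167) = 1/26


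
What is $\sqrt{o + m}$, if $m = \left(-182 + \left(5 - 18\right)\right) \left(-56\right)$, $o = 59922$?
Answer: $\sqrt{70842} \approx 266.16$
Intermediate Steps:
$m = 10920$ ($m = \left(-182 - 13\right) \left(-56\right) = \left(-195\right) \left(-56\right) = 10920$)
$\sqrt{o + m} = \sqrt{59922 + 10920} = \sqrt{70842}$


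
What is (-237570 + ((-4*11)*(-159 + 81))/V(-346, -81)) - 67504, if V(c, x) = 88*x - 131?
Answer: -2214535598/7259 ≈ -3.0507e+5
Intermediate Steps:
V(c, x) = -131 + 88*x
(-237570 + ((-4*11)*(-159 + 81))/V(-346, -81)) - 67504 = (-237570 + ((-4*11)*(-159 + 81))/(-131 + 88*(-81))) - 67504 = (-237570 + (-44*(-78))/(-131 - 7128)) - 67504 = (-237570 + 3432/(-7259)) - 67504 = (-237570 + 3432*(-1/7259)) - 67504 = (-237570 - 3432/7259) - 67504 = -1724524062/7259 - 67504 = -2214535598/7259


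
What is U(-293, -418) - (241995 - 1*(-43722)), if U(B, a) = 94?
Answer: -285623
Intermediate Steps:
U(-293, -418) - (241995 - 1*(-43722)) = 94 - (241995 - 1*(-43722)) = 94 - (241995 + 43722) = 94 - 1*285717 = 94 - 285717 = -285623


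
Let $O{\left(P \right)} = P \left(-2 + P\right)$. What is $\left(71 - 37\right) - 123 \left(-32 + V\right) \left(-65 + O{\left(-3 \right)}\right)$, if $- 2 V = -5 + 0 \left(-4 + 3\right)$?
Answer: $-181391$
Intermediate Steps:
$V = \frac{5}{2}$ ($V = - \frac{-5 + 0 \left(-4 + 3\right)}{2} = - \frac{-5 + 0 \left(-1\right)}{2} = - \frac{-5 + 0}{2} = \left(- \frac{1}{2}\right) \left(-5\right) = \frac{5}{2} \approx 2.5$)
$\left(71 - 37\right) - 123 \left(-32 + V\right) \left(-65 + O{\left(-3 \right)}\right) = \left(71 - 37\right) - 123 \left(-32 + \frac{5}{2}\right) \left(-65 - 3 \left(-2 - 3\right)\right) = \left(71 - 37\right) - 123 \left(- \frac{59 \left(-65 - -15\right)}{2}\right) = 34 - 123 \left(- \frac{59 \left(-65 + 15\right)}{2}\right) = 34 - 123 \left(\left(- \frac{59}{2}\right) \left(-50\right)\right) = 34 - 181425 = -181391$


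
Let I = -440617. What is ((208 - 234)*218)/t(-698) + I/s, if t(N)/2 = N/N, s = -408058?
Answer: -1155995755/408058 ≈ -2832.9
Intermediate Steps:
t(N) = 2 (t(N) = 2*(N/N) = 2*1 = 2)
((208 - 234)*218)/t(-698) + I/s = ((208 - 234)*218)/2 - 440617/(-408058) = -26*218*(1/2) - 440617*(-1/408058) = -5668*1/2 + 440617/408058 = -2834 + 440617/408058 = -1155995755/408058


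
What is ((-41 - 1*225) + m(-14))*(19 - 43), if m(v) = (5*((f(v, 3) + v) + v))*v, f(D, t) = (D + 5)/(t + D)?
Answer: -432096/11 ≈ -39281.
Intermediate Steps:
f(D, t) = (5 + D)/(D + t)
m(v) = v*(10*v + 5*(5 + v)/(3 + v)) (m(v) = (5*(((5 + v)/(v + 3) + v) + v))*v = (5*(((5 + v)/(3 + v) + v) + v))*v = (5*((v + (5 + v)/(3 + v)) + v))*v = (5*(2*v + (5 + v)/(3 + v)))*v = (10*v + 5*(5 + v)/(3 + v))*v = v*(10*v + 5*(5 + v)/(3 + v)))
((-41 - 1*225) + m(-14))*(19 - 43) = ((-41 - 1*225) + 5*(-14)*(5 - 14 + 2*(-14)*(3 - 14))/(3 - 14))*(19 - 43) = ((-41 - 225) + 5*(-14)*(5 - 14 + 2*(-14)*(-11))/(-11))*(-24) = (-266 + 5*(-14)*(-1/11)*(5 - 14 + 308))*(-24) = (-266 + 5*(-14)*(-1/11)*299)*(-24) = (-266 + 20930/11)*(-24) = (18004/11)*(-24) = -432096/11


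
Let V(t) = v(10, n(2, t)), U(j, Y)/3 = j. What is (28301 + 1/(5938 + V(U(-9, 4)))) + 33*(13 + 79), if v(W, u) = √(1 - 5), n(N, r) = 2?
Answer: 552468931357/17629924 - I/17629924 ≈ 31337.0 - 5.6722e-8*I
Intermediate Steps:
U(j, Y) = 3*j
v(W, u) = 2*I (v(W, u) = √(-4) = 2*I)
V(t) = 2*I
(28301 + 1/(5938 + V(U(-9, 4)))) + 33*(13 + 79) = (28301 + 1/(5938 + 2*I)) + 33*(13 + 79) = (28301 + (5938 - 2*I)/35259848) + 33*92 = (28301 + (5938 - 2*I)/35259848) + 3036 = 31337 + (5938 - 2*I)/35259848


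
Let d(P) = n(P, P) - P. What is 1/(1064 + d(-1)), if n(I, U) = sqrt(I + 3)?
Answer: 1065/1134223 - sqrt(2)/1134223 ≈ 0.00093772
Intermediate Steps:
n(I, U) = sqrt(3 + I)
d(P) = sqrt(3 + P) - P
1/(1064 + d(-1)) = 1/(1064 + (sqrt(3 - 1) - 1*(-1))) = 1/(1064 + (sqrt(2) + 1)) = 1/(1064 + (1 + sqrt(2))) = 1/(1065 + sqrt(2))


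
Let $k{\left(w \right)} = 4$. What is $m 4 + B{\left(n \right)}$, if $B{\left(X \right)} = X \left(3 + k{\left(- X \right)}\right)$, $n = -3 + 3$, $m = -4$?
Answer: $-16$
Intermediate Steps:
$n = 0$
$B{\left(X \right)} = 7 X$ ($B{\left(X \right)} = X \left(3 + 4\right) = X 7 = 7 X$)
$m 4 + B{\left(n \right)} = \left(-4\right) 4 + 7 \cdot 0 = -16 + 0 = -16$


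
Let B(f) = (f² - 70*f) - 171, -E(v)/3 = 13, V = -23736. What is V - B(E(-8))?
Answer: -27816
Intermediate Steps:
E(v) = -39 (E(v) = -3*13 = -39)
B(f) = -171 + f² - 70*f
V - B(E(-8)) = -23736 - (-171 + (-39)² - 70*(-39)) = -23736 - (-171 + 1521 + 2730) = -23736 - 1*4080 = -23736 - 4080 = -27816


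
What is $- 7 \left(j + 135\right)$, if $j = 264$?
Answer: $-2793$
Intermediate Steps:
$- 7 \left(j + 135\right) = - 7 \left(264 + 135\right) = \left(-7\right) 399 = -2793$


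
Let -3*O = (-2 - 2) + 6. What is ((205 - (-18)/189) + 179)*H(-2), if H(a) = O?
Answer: -16132/63 ≈ -256.06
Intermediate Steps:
O = -⅔ (O = -((-2 - 2) + 6)/3 = -(-4 + 6)/3 = -⅓*2 = -⅔ ≈ -0.66667)
H(a) = -⅔
((205 - (-18)/189) + 179)*H(-2) = ((205 - (-18)/189) + 179)*(-⅔) = ((205 - 1*(-2/21)) + 179)*(-⅔) = ((205 + 2/21) + 179)*(-⅔) = (4307/21 + 179)*(-⅔) = (8066/21)*(-⅔) = -16132/63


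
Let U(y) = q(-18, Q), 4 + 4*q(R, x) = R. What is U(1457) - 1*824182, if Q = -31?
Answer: -1648375/2 ≈ -8.2419e+5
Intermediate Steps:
q(R, x) = -1 + R/4
U(y) = -11/2 (U(y) = -1 + (¼)*(-18) = -1 - 9/2 = -11/2)
U(1457) - 1*824182 = -11/2 - 1*824182 = -11/2 - 824182 = -1648375/2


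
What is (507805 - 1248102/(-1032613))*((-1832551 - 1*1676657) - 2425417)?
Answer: -3111923243650432375/1032613 ≈ -3.0136e+12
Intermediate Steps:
(507805 - 1248102/(-1032613))*((-1832551 - 1*1676657) - 2425417) = (507805 - 1248102*(-1/1032613))*((-1832551 - 1676657) - 2425417) = (507805 + 1248102/1032613)*(-3509208 - 2425417) = (524367292567/1032613)*(-5934625) = -3111923243650432375/1032613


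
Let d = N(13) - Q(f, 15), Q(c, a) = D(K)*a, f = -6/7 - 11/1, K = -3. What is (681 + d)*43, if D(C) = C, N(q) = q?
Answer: 31777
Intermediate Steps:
f = -83/7 (f = -6*⅐ - 11*1 = -6/7 - 11 = -83/7 ≈ -11.857)
Q(c, a) = -3*a
d = 58 (d = 13 - (-3)*15 = 13 - 1*(-45) = 13 + 45 = 58)
(681 + d)*43 = (681 + 58)*43 = 739*43 = 31777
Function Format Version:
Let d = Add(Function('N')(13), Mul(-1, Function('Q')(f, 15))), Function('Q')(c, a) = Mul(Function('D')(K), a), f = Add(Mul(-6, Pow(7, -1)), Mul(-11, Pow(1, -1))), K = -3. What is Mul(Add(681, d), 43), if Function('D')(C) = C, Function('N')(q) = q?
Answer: 31777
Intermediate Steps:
f = Rational(-83, 7) (f = Add(Mul(-6, Rational(1, 7)), Mul(-11, 1)) = Add(Rational(-6, 7), -11) = Rational(-83, 7) ≈ -11.857)
Function('Q')(c, a) = Mul(-3, a)
d = 58 (d = Add(13, Mul(-1, Mul(-3, 15))) = Add(13, Mul(-1, -45)) = Add(13, 45) = 58)
Mul(Add(681, d), 43) = Mul(Add(681, 58), 43) = Mul(739, 43) = 31777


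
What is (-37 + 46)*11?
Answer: 99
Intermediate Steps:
(-37 + 46)*11 = 9*11 = 99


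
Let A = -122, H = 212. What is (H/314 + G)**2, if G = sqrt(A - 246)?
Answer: -9059596/24649 + 848*I*sqrt(23)/157 ≈ -367.54 + 25.904*I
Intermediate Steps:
G = 4*I*sqrt(23) (G = sqrt(-122 - 246) = sqrt(-368) = 4*I*sqrt(23) ≈ 19.183*I)
(H/314 + G)**2 = (212/314 + 4*I*sqrt(23))**2 = (212*(1/314) + 4*I*sqrt(23))**2 = (106/157 + 4*I*sqrt(23))**2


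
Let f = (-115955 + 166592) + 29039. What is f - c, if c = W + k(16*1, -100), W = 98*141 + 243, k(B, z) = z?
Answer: 65715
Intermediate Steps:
W = 14061 (W = 13818 + 243 = 14061)
c = 13961 (c = 14061 - 100 = 13961)
f = 79676 (f = 50637 + 29039 = 79676)
f - c = 79676 - 1*13961 = 79676 - 13961 = 65715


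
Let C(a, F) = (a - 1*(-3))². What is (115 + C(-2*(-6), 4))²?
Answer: 115600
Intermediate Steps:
C(a, F) = (3 + a)² (C(a, F) = (a + 3)² = (3 + a)²)
(115 + C(-2*(-6), 4))² = (115 + (3 - 2*(-6))²)² = (115 + (3 + 12)²)² = (115 + 15²)² = (115 + 225)² = 340² = 115600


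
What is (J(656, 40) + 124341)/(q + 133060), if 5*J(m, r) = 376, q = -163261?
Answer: -622081/151005 ≈ -4.1196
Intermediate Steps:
J(m, r) = 376/5 (J(m, r) = (⅕)*376 = 376/5)
(J(656, 40) + 124341)/(q + 133060) = (376/5 + 124341)/(-163261 + 133060) = (622081/5)/(-30201) = (622081/5)*(-1/30201) = -622081/151005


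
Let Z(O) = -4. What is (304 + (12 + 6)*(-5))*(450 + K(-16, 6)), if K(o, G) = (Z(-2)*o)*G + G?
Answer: 179760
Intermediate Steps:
K(o, G) = G - 4*G*o (K(o, G) = (-4*o)*G + G = -4*G*o + G = G - 4*G*o)
(304 + (12 + 6)*(-5))*(450 + K(-16, 6)) = (304 + (12 + 6)*(-5))*(450 + 6*(1 - 4*(-16))) = (304 + 18*(-5))*(450 + 6*(1 + 64)) = (304 - 90)*(450 + 6*65) = 214*(450 + 390) = 214*840 = 179760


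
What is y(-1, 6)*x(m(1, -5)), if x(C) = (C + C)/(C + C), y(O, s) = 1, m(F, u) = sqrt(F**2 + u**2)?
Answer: 1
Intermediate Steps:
x(C) = 1 (x(C) = (2*C)/((2*C)) = (2*C)*(1/(2*C)) = 1)
y(-1, 6)*x(m(1, -5)) = 1*1 = 1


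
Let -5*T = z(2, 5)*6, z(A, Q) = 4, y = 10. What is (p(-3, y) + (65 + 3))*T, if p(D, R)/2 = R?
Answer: -2112/5 ≈ -422.40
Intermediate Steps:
p(D, R) = 2*R
T = -24/5 (T = -4*6/5 = -⅕*24 = -24/5 ≈ -4.8000)
(p(-3, y) + (65 + 3))*T = (2*10 + (65 + 3))*(-24/5) = (20 + 68)*(-24/5) = 88*(-24/5) = -2112/5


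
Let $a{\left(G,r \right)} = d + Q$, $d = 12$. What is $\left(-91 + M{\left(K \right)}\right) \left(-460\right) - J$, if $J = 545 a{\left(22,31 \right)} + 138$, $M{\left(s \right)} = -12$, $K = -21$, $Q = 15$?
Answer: $32527$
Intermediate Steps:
$a{\left(G,r \right)} = 27$ ($a{\left(G,r \right)} = 12 + 15 = 27$)
$J = 14853$ ($J = 545 \cdot 27 + 138 = 14715 + 138 = 14853$)
$\left(-91 + M{\left(K \right)}\right) \left(-460\right) - J = \left(-91 - 12\right) \left(-460\right) - 14853 = \left(-103\right) \left(-460\right) - 14853 = 47380 - 14853 = 32527$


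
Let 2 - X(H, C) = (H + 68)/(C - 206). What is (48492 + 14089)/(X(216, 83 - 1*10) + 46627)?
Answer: 8323273/6201941 ≈ 1.3420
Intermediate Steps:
X(H, C) = 2 - (68 + H)/(-206 + C) (X(H, C) = 2 - (H + 68)/(C - 206) = 2 - (68 + H)/(-206 + C))
(48492 + 14089)/(X(216, 83 - 1*10) + 46627) = (48492 + 14089)/((-480 - 1*216 + 2*(83 - 1*10))/(-206 + (83 - 1*10)) + 46627) = 62581/((-480 - 216 + 2*(83 - 10))/(-206 + (83 - 10)) + 46627) = 62581/((-480 - 216 + 2*73)/(-206 + 73) + 46627) = 62581/((-480 - 216 + 146)/(-133) + 46627) = 62581/(-1/133*(-550) + 46627) = 62581/(550/133 + 46627) = 62581/(6201941/133) = 62581*(133/6201941) = 8323273/6201941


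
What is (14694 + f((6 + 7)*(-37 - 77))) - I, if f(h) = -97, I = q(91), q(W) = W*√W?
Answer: 14597 - 91*√91 ≈ 13729.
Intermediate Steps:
q(W) = W^(3/2)
I = 91*√91 (I = 91^(3/2) = 91*√91 ≈ 868.08)
(14694 + f((6 + 7)*(-37 - 77))) - I = (14694 - 97) - 91*√91 = 14597 - 91*√91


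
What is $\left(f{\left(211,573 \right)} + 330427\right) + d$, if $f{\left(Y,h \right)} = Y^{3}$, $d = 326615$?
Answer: $10050973$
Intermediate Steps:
$\left(f{\left(211,573 \right)} + 330427\right) + d = \left(211^{3} + 330427\right) + 326615 = \left(9393931 + 330427\right) + 326615 = 9724358 + 326615 = 10050973$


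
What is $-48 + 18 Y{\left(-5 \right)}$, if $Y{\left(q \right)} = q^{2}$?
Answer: $402$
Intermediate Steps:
$-48 + 18 Y{\left(-5 \right)} = -48 + 18 \left(-5\right)^{2} = -48 + 18 \cdot 25 = -48 + 450 = 402$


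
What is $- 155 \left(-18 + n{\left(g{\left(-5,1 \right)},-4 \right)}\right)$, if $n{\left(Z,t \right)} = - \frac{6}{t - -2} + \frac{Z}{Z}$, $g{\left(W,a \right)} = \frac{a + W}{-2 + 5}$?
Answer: $2170$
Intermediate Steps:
$g{\left(W,a \right)} = \frac{W}{3} + \frac{a}{3}$ ($g{\left(W,a \right)} = \frac{W + a}{3} = \left(W + a\right) \frac{1}{3} = \frac{W}{3} + \frac{a}{3}$)
$n{\left(Z,t \right)} = 1 - \frac{6}{2 + t}$ ($n{\left(Z,t \right)} = - \frac{6}{t + 2} + 1 = - \frac{6}{2 + t} + 1 = 1 - \frac{6}{2 + t}$)
$- 155 \left(-18 + n{\left(g{\left(-5,1 \right)},-4 \right)}\right) = - 155 \left(-18 + \frac{-4 - 4}{2 - 4}\right) = - 155 \left(-18 + \frac{1}{-2} \left(-8\right)\right) = - 155 \left(-18 - -4\right) = - 155 \left(-18 + 4\right) = \left(-155\right) \left(-14\right) = 2170$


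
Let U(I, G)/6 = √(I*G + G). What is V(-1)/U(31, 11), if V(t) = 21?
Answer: 7*√22/176 ≈ 0.18655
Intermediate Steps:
U(I, G) = 6*√(G + G*I) (U(I, G) = 6*√(I*G + G) = 6*√(G*I + G) = 6*√(G + G*I))
V(-1)/U(31, 11) = 21/((6*√(11*(1 + 31)))) = 21/((6*√(11*32))) = 21/((6*√352)) = 21/((6*(4*√22))) = 21/((24*√22)) = 21*(√22/528) = 7*√22/176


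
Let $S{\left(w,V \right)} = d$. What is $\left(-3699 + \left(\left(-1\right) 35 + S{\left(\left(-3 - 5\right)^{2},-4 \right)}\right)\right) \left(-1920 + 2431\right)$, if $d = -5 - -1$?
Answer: $-1910118$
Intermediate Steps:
$d = -4$ ($d = -5 + 1 = -4$)
$S{\left(w,V \right)} = -4$
$\left(-3699 + \left(\left(-1\right) 35 + S{\left(\left(-3 - 5\right)^{2},-4 \right)}\right)\right) \left(-1920 + 2431\right) = \left(-3699 - 39\right) \left(-1920 + 2431\right) = \left(-3699 - 39\right) 511 = \left(-3738\right) 511 = -1910118$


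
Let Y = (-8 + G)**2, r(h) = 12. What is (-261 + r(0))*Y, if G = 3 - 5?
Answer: -24900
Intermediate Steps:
G = -2
Y = 100 (Y = (-8 - 2)**2 = (-10)**2 = 100)
(-261 + r(0))*Y = (-261 + 12)*100 = -249*100 = -24900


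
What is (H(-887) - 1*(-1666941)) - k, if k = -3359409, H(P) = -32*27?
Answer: 5025486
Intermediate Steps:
H(P) = -864
(H(-887) - 1*(-1666941)) - k = (-864 - 1*(-1666941)) - 1*(-3359409) = (-864 + 1666941) + 3359409 = 1666077 + 3359409 = 5025486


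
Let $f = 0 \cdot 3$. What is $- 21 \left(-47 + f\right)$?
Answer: $987$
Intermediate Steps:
$f = 0$
$- 21 \left(-47 + f\right) = - 21 \left(-47 + 0\right) = \left(-21\right) \left(-47\right) = 987$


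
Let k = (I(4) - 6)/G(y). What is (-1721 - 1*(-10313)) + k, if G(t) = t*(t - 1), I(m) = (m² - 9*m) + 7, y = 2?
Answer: 17165/2 ≈ 8582.5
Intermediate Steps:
I(m) = 7 + m² - 9*m
G(t) = t*(-1 + t)
k = -19/2 (k = ((7 + 4² - 9*4) - 6)/((2*(-1 + 2))) = ((7 + 16 - 36) - 6)/((2*1)) = (-13 - 6)/2 = -19*½ = -19/2 ≈ -9.5000)
(-1721 - 1*(-10313)) + k = (-1721 - 1*(-10313)) - 19/2 = (-1721 + 10313) - 19/2 = 8592 - 19/2 = 17165/2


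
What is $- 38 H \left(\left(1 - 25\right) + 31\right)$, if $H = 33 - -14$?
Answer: $-12502$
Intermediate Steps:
$H = 47$ ($H = 33 + 14 = 47$)
$- 38 H \left(\left(1 - 25\right) + 31\right) = \left(-38\right) 47 \left(\left(1 - 25\right) + 31\right) = - 1786 \left(-24 + 31\right) = \left(-1786\right) 7 = -12502$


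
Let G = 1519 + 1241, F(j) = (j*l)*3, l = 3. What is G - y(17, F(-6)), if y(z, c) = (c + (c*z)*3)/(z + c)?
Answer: 99312/37 ≈ 2684.1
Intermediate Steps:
F(j) = 9*j (F(j) = (j*3)*3 = (3*j)*3 = 9*j)
G = 2760
y(z, c) = (c + 3*c*z)/(c + z)
G - y(17, F(-6)) = 2760 - 9*(-6)*(1 + 3*17)/(9*(-6) + 17) = 2760 - (-54)*(1 + 51)/(-54 + 17) = 2760 - (-54)*52/(-37) = 2760 - (-54)*(-1)*52/37 = 2760 - 1*2808/37 = 2760 - 2808/37 = 99312/37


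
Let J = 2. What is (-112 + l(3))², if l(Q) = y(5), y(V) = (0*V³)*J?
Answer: 12544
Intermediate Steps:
y(V) = 0 (y(V) = (0*V³)*2 = 0*2 = 0)
l(Q) = 0
(-112 + l(3))² = (-112 + 0)² = (-112)² = 12544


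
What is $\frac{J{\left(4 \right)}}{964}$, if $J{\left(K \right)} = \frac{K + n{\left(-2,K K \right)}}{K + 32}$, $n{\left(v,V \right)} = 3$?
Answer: $\frac{7}{34704} \approx 0.00020171$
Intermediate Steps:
$J{\left(K \right)} = \frac{3 + K}{32 + K}$ ($J{\left(K \right)} = \frac{K + 3}{K + 32} = \frac{3 + K}{32 + K}$)
$\frac{J{\left(4 \right)}}{964} = \frac{\frac{1}{32 + 4} \left(3 + 4\right)}{964} = \frac{1}{36} \cdot 7 \cdot \frac{1}{964} = \frac{7}{36} \cdot \frac{1}{964} = \frac{7}{34704}$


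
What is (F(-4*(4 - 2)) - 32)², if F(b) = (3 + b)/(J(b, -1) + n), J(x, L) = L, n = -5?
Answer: 34969/36 ≈ 971.36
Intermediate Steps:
F(b) = -½ - b/6 (F(b) = (3 + b)/(-1 - 5) = (3 + b)/(-6) = (3 + b)*(-⅙) = -½ - b/6)
(F(-4*(4 - 2)) - 32)² = ((-½ - (-2)*(4 - 2)/3) - 32)² = ((-½ - (-2)*2/3) - 32)² = ((-½ - ⅙*(-8)) - 32)² = ((-½ + 4/3) - 32)² = (⅚ - 32)² = (-187/6)² = 34969/36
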